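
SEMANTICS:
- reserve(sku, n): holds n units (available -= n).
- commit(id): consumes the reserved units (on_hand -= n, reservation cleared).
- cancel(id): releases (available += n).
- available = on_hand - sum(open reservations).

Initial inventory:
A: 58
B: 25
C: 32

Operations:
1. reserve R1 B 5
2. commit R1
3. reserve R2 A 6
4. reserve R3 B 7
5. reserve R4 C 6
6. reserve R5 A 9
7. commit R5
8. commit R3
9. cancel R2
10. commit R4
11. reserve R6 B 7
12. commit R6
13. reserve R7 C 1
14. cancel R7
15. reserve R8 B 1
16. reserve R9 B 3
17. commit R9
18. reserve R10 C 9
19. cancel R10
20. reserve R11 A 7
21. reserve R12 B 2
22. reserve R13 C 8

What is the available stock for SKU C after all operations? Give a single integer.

Answer: 18

Derivation:
Step 1: reserve R1 B 5 -> on_hand[A=58 B=25 C=32] avail[A=58 B=20 C=32] open={R1}
Step 2: commit R1 -> on_hand[A=58 B=20 C=32] avail[A=58 B=20 C=32] open={}
Step 3: reserve R2 A 6 -> on_hand[A=58 B=20 C=32] avail[A=52 B=20 C=32] open={R2}
Step 4: reserve R3 B 7 -> on_hand[A=58 B=20 C=32] avail[A=52 B=13 C=32] open={R2,R3}
Step 5: reserve R4 C 6 -> on_hand[A=58 B=20 C=32] avail[A=52 B=13 C=26] open={R2,R3,R4}
Step 6: reserve R5 A 9 -> on_hand[A=58 B=20 C=32] avail[A=43 B=13 C=26] open={R2,R3,R4,R5}
Step 7: commit R5 -> on_hand[A=49 B=20 C=32] avail[A=43 B=13 C=26] open={R2,R3,R4}
Step 8: commit R3 -> on_hand[A=49 B=13 C=32] avail[A=43 B=13 C=26] open={R2,R4}
Step 9: cancel R2 -> on_hand[A=49 B=13 C=32] avail[A=49 B=13 C=26] open={R4}
Step 10: commit R4 -> on_hand[A=49 B=13 C=26] avail[A=49 B=13 C=26] open={}
Step 11: reserve R6 B 7 -> on_hand[A=49 B=13 C=26] avail[A=49 B=6 C=26] open={R6}
Step 12: commit R6 -> on_hand[A=49 B=6 C=26] avail[A=49 B=6 C=26] open={}
Step 13: reserve R7 C 1 -> on_hand[A=49 B=6 C=26] avail[A=49 B=6 C=25] open={R7}
Step 14: cancel R7 -> on_hand[A=49 B=6 C=26] avail[A=49 B=6 C=26] open={}
Step 15: reserve R8 B 1 -> on_hand[A=49 B=6 C=26] avail[A=49 B=5 C=26] open={R8}
Step 16: reserve R9 B 3 -> on_hand[A=49 B=6 C=26] avail[A=49 B=2 C=26] open={R8,R9}
Step 17: commit R9 -> on_hand[A=49 B=3 C=26] avail[A=49 B=2 C=26] open={R8}
Step 18: reserve R10 C 9 -> on_hand[A=49 B=3 C=26] avail[A=49 B=2 C=17] open={R10,R8}
Step 19: cancel R10 -> on_hand[A=49 B=3 C=26] avail[A=49 B=2 C=26] open={R8}
Step 20: reserve R11 A 7 -> on_hand[A=49 B=3 C=26] avail[A=42 B=2 C=26] open={R11,R8}
Step 21: reserve R12 B 2 -> on_hand[A=49 B=3 C=26] avail[A=42 B=0 C=26] open={R11,R12,R8}
Step 22: reserve R13 C 8 -> on_hand[A=49 B=3 C=26] avail[A=42 B=0 C=18] open={R11,R12,R13,R8}
Final available[C] = 18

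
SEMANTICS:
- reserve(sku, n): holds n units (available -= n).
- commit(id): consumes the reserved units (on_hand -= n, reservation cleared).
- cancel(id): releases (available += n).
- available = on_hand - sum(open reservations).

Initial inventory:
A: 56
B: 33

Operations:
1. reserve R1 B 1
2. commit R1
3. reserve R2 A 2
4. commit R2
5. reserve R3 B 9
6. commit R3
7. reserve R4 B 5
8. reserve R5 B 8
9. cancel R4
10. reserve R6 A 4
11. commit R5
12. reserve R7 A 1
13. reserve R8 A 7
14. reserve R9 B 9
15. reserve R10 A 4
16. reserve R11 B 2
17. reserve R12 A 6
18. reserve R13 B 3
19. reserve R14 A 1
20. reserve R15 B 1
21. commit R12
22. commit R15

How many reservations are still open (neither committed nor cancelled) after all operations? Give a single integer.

Step 1: reserve R1 B 1 -> on_hand[A=56 B=33] avail[A=56 B=32] open={R1}
Step 2: commit R1 -> on_hand[A=56 B=32] avail[A=56 B=32] open={}
Step 3: reserve R2 A 2 -> on_hand[A=56 B=32] avail[A=54 B=32] open={R2}
Step 4: commit R2 -> on_hand[A=54 B=32] avail[A=54 B=32] open={}
Step 5: reserve R3 B 9 -> on_hand[A=54 B=32] avail[A=54 B=23] open={R3}
Step 6: commit R3 -> on_hand[A=54 B=23] avail[A=54 B=23] open={}
Step 7: reserve R4 B 5 -> on_hand[A=54 B=23] avail[A=54 B=18] open={R4}
Step 8: reserve R5 B 8 -> on_hand[A=54 B=23] avail[A=54 B=10] open={R4,R5}
Step 9: cancel R4 -> on_hand[A=54 B=23] avail[A=54 B=15] open={R5}
Step 10: reserve R6 A 4 -> on_hand[A=54 B=23] avail[A=50 B=15] open={R5,R6}
Step 11: commit R5 -> on_hand[A=54 B=15] avail[A=50 B=15] open={R6}
Step 12: reserve R7 A 1 -> on_hand[A=54 B=15] avail[A=49 B=15] open={R6,R7}
Step 13: reserve R8 A 7 -> on_hand[A=54 B=15] avail[A=42 B=15] open={R6,R7,R8}
Step 14: reserve R9 B 9 -> on_hand[A=54 B=15] avail[A=42 B=6] open={R6,R7,R8,R9}
Step 15: reserve R10 A 4 -> on_hand[A=54 B=15] avail[A=38 B=6] open={R10,R6,R7,R8,R9}
Step 16: reserve R11 B 2 -> on_hand[A=54 B=15] avail[A=38 B=4] open={R10,R11,R6,R7,R8,R9}
Step 17: reserve R12 A 6 -> on_hand[A=54 B=15] avail[A=32 B=4] open={R10,R11,R12,R6,R7,R8,R9}
Step 18: reserve R13 B 3 -> on_hand[A=54 B=15] avail[A=32 B=1] open={R10,R11,R12,R13,R6,R7,R8,R9}
Step 19: reserve R14 A 1 -> on_hand[A=54 B=15] avail[A=31 B=1] open={R10,R11,R12,R13,R14,R6,R7,R8,R9}
Step 20: reserve R15 B 1 -> on_hand[A=54 B=15] avail[A=31 B=0] open={R10,R11,R12,R13,R14,R15,R6,R7,R8,R9}
Step 21: commit R12 -> on_hand[A=48 B=15] avail[A=31 B=0] open={R10,R11,R13,R14,R15,R6,R7,R8,R9}
Step 22: commit R15 -> on_hand[A=48 B=14] avail[A=31 B=0] open={R10,R11,R13,R14,R6,R7,R8,R9}
Open reservations: ['R10', 'R11', 'R13', 'R14', 'R6', 'R7', 'R8', 'R9'] -> 8

Answer: 8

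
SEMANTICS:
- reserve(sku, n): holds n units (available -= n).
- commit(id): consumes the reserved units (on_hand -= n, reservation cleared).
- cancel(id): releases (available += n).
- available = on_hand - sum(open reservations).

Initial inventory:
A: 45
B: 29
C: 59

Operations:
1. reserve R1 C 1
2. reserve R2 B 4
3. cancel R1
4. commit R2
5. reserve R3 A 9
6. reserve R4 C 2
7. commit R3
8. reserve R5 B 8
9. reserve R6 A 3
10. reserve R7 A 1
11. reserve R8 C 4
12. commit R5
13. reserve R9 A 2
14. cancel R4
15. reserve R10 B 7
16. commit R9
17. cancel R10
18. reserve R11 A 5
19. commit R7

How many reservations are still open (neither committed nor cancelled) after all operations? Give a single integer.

Step 1: reserve R1 C 1 -> on_hand[A=45 B=29 C=59] avail[A=45 B=29 C=58] open={R1}
Step 2: reserve R2 B 4 -> on_hand[A=45 B=29 C=59] avail[A=45 B=25 C=58] open={R1,R2}
Step 3: cancel R1 -> on_hand[A=45 B=29 C=59] avail[A=45 B=25 C=59] open={R2}
Step 4: commit R2 -> on_hand[A=45 B=25 C=59] avail[A=45 B=25 C=59] open={}
Step 5: reserve R3 A 9 -> on_hand[A=45 B=25 C=59] avail[A=36 B=25 C=59] open={R3}
Step 6: reserve R4 C 2 -> on_hand[A=45 B=25 C=59] avail[A=36 B=25 C=57] open={R3,R4}
Step 7: commit R3 -> on_hand[A=36 B=25 C=59] avail[A=36 B=25 C=57] open={R4}
Step 8: reserve R5 B 8 -> on_hand[A=36 B=25 C=59] avail[A=36 B=17 C=57] open={R4,R5}
Step 9: reserve R6 A 3 -> on_hand[A=36 B=25 C=59] avail[A=33 B=17 C=57] open={R4,R5,R6}
Step 10: reserve R7 A 1 -> on_hand[A=36 B=25 C=59] avail[A=32 B=17 C=57] open={R4,R5,R6,R7}
Step 11: reserve R8 C 4 -> on_hand[A=36 B=25 C=59] avail[A=32 B=17 C=53] open={R4,R5,R6,R7,R8}
Step 12: commit R5 -> on_hand[A=36 B=17 C=59] avail[A=32 B=17 C=53] open={R4,R6,R7,R8}
Step 13: reserve R9 A 2 -> on_hand[A=36 B=17 C=59] avail[A=30 B=17 C=53] open={R4,R6,R7,R8,R9}
Step 14: cancel R4 -> on_hand[A=36 B=17 C=59] avail[A=30 B=17 C=55] open={R6,R7,R8,R9}
Step 15: reserve R10 B 7 -> on_hand[A=36 B=17 C=59] avail[A=30 B=10 C=55] open={R10,R6,R7,R8,R9}
Step 16: commit R9 -> on_hand[A=34 B=17 C=59] avail[A=30 B=10 C=55] open={R10,R6,R7,R8}
Step 17: cancel R10 -> on_hand[A=34 B=17 C=59] avail[A=30 B=17 C=55] open={R6,R7,R8}
Step 18: reserve R11 A 5 -> on_hand[A=34 B=17 C=59] avail[A=25 B=17 C=55] open={R11,R6,R7,R8}
Step 19: commit R7 -> on_hand[A=33 B=17 C=59] avail[A=25 B=17 C=55] open={R11,R6,R8}
Open reservations: ['R11', 'R6', 'R8'] -> 3

Answer: 3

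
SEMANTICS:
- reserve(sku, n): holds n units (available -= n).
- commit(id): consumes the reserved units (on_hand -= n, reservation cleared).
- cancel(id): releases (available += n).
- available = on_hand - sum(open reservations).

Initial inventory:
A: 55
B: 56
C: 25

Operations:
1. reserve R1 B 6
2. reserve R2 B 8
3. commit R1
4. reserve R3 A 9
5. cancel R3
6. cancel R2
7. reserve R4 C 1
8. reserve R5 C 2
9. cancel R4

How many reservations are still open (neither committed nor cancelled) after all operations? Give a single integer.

Answer: 1

Derivation:
Step 1: reserve R1 B 6 -> on_hand[A=55 B=56 C=25] avail[A=55 B=50 C=25] open={R1}
Step 2: reserve R2 B 8 -> on_hand[A=55 B=56 C=25] avail[A=55 B=42 C=25] open={R1,R2}
Step 3: commit R1 -> on_hand[A=55 B=50 C=25] avail[A=55 B=42 C=25] open={R2}
Step 4: reserve R3 A 9 -> on_hand[A=55 B=50 C=25] avail[A=46 B=42 C=25] open={R2,R3}
Step 5: cancel R3 -> on_hand[A=55 B=50 C=25] avail[A=55 B=42 C=25] open={R2}
Step 6: cancel R2 -> on_hand[A=55 B=50 C=25] avail[A=55 B=50 C=25] open={}
Step 7: reserve R4 C 1 -> on_hand[A=55 B=50 C=25] avail[A=55 B=50 C=24] open={R4}
Step 8: reserve R5 C 2 -> on_hand[A=55 B=50 C=25] avail[A=55 B=50 C=22] open={R4,R5}
Step 9: cancel R4 -> on_hand[A=55 B=50 C=25] avail[A=55 B=50 C=23] open={R5}
Open reservations: ['R5'] -> 1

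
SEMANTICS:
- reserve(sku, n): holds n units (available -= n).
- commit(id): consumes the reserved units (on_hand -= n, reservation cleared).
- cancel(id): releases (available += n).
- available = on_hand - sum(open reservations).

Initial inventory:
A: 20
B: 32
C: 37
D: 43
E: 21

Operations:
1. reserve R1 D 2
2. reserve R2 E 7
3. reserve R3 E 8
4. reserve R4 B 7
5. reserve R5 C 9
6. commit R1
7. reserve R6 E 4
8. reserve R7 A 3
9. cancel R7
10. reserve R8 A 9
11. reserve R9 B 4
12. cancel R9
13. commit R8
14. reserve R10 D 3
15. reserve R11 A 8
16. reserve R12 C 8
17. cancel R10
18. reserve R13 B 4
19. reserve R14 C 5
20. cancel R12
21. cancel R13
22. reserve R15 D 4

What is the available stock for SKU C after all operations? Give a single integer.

Step 1: reserve R1 D 2 -> on_hand[A=20 B=32 C=37 D=43 E=21] avail[A=20 B=32 C=37 D=41 E=21] open={R1}
Step 2: reserve R2 E 7 -> on_hand[A=20 B=32 C=37 D=43 E=21] avail[A=20 B=32 C=37 D=41 E=14] open={R1,R2}
Step 3: reserve R3 E 8 -> on_hand[A=20 B=32 C=37 D=43 E=21] avail[A=20 B=32 C=37 D=41 E=6] open={R1,R2,R3}
Step 4: reserve R4 B 7 -> on_hand[A=20 B=32 C=37 D=43 E=21] avail[A=20 B=25 C=37 D=41 E=6] open={R1,R2,R3,R4}
Step 5: reserve R5 C 9 -> on_hand[A=20 B=32 C=37 D=43 E=21] avail[A=20 B=25 C=28 D=41 E=6] open={R1,R2,R3,R4,R5}
Step 6: commit R1 -> on_hand[A=20 B=32 C=37 D=41 E=21] avail[A=20 B=25 C=28 D=41 E=6] open={R2,R3,R4,R5}
Step 7: reserve R6 E 4 -> on_hand[A=20 B=32 C=37 D=41 E=21] avail[A=20 B=25 C=28 D=41 E=2] open={R2,R3,R4,R5,R6}
Step 8: reserve R7 A 3 -> on_hand[A=20 B=32 C=37 D=41 E=21] avail[A=17 B=25 C=28 D=41 E=2] open={R2,R3,R4,R5,R6,R7}
Step 9: cancel R7 -> on_hand[A=20 B=32 C=37 D=41 E=21] avail[A=20 B=25 C=28 D=41 E=2] open={R2,R3,R4,R5,R6}
Step 10: reserve R8 A 9 -> on_hand[A=20 B=32 C=37 D=41 E=21] avail[A=11 B=25 C=28 D=41 E=2] open={R2,R3,R4,R5,R6,R8}
Step 11: reserve R9 B 4 -> on_hand[A=20 B=32 C=37 D=41 E=21] avail[A=11 B=21 C=28 D=41 E=2] open={R2,R3,R4,R5,R6,R8,R9}
Step 12: cancel R9 -> on_hand[A=20 B=32 C=37 D=41 E=21] avail[A=11 B=25 C=28 D=41 E=2] open={R2,R3,R4,R5,R6,R8}
Step 13: commit R8 -> on_hand[A=11 B=32 C=37 D=41 E=21] avail[A=11 B=25 C=28 D=41 E=2] open={R2,R3,R4,R5,R6}
Step 14: reserve R10 D 3 -> on_hand[A=11 B=32 C=37 D=41 E=21] avail[A=11 B=25 C=28 D=38 E=2] open={R10,R2,R3,R4,R5,R6}
Step 15: reserve R11 A 8 -> on_hand[A=11 B=32 C=37 D=41 E=21] avail[A=3 B=25 C=28 D=38 E=2] open={R10,R11,R2,R3,R4,R5,R6}
Step 16: reserve R12 C 8 -> on_hand[A=11 B=32 C=37 D=41 E=21] avail[A=3 B=25 C=20 D=38 E=2] open={R10,R11,R12,R2,R3,R4,R5,R6}
Step 17: cancel R10 -> on_hand[A=11 B=32 C=37 D=41 E=21] avail[A=3 B=25 C=20 D=41 E=2] open={R11,R12,R2,R3,R4,R5,R6}
Step 18: reserve R13 B 4 -> on_hand[A=11 B=32 C=37 D=41 E=21] avail[A=3 B=21 C=20 D=41 E=2] open={R11,R12,R13,R2,R3,R4,R5,R6}
Step 19: reserve R14 C 5 -> on_hand[A=11 B=32 C=37 D=41 E=21] avail[A=3 B=21 C=15 D=41 E=2] open={R11,R12,R13,R14,R2,R3,R4,R5,R6}
Step 20: cancel R12 -> on_hand[A=11 B=32 C=37 D=41 E=21] avail[A=3 B=21 C=23 D=41 E=2] open={R11,R13,R14,R2,R3,R4,R5,R6}
Step 21: cancel R13 -> on_hand[A=11 B=32 C=37 D=41 E=21] avail[A=3 B=25 C=23 D=41 E=2] open={R11,R14,R2,R3,R4,R5,R6}
Step 22: reserve R15 D 4 -> on_hand[A=11 B=32 C=37 D=41 E=21] avail[A=3 B=25 C=23 D=37 E=2] open={R11,R14,R15,R2,R3,R4,R5,R6}
Final available[C] = 23

Answer: 23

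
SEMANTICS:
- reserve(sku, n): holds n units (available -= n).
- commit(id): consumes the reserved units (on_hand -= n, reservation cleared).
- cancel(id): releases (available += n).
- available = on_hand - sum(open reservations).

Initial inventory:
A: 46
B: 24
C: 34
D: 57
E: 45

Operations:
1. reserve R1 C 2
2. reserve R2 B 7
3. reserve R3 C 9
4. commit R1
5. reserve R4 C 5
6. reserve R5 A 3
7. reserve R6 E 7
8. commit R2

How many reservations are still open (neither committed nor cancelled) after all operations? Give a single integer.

Answer: 4

Derivation:
Step 1: reserve R1 C 2 -> on_hand[A=46 B=24 C=34 D=57 E=45] avail[A=46 B=24 C=32 D=57 E=45] open={R1}
Step 2: reserve R2 B 7 -> on_hand[A=46 B=24 C=34 D=57 E=45] avail[A=46 B=17 C=32 D=57 E=45] open={R1,R2}
Step 3: reserve R3 C 9 -> on_hand[A=46 B=24 C=34 D=57 E=45] avail[A=46 B=17 C=23 D=57 E=45] open={R1,R2,R3}
Step 4: commit R1 -> on_hand[A=46 B=24 C=32 D=57 E=45] avail[A=46 B=17 C=23 D=57 E=45] open={R2,R3}
Step 5: reserve R4 C 5 -> on_hand[A=46 B=24 C=32 D=57 E=45] avail[A=46 B=17 C=18 D=57 E=45] open={R2,R3,R4}
Step 6: reserve R5 A 3 -> on_hand[A=46 B=24 C=32 D=57 E=45] avail[A=43 B=17 C=18 D=57 E=45] open={R2,R3,R4,R5}
Step 7: reserve R6 E 7 -> on_hand[A=46 B=24 C=32 D=57 E=45] avail[A=43 B=17 C=18 D=57 E=38] open={R2,R3,R4,R5,R6}
Step 8: commit R2 -> on_hand[A=46 B=17 C=32 D=57 E=45] avail[A=43 B=17 C=18 D=57 E=38] open={R3,R4,R5,R6}
Open reservations: ['R3', 'R4', 'R5', 'R6'] -> 4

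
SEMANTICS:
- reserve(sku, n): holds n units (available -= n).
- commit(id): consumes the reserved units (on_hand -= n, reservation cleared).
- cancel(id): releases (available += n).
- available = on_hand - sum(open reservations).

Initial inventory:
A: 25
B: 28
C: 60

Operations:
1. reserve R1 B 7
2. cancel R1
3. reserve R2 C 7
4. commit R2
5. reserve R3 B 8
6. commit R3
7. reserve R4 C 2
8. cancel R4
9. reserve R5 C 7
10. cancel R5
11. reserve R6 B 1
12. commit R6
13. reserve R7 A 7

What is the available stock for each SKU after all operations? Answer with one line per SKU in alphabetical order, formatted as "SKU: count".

Answer: A: 18
B: 19
C: 53

Derivation:
Step 1: reserve R1 B 7 -> on_hand[A=25 B=28 C=60] avail[A=25 B=21 C=60] open={R1}
Step 2: cancel R1 -> on_hand[A=25 B=28 C=60] avail[A=25 B=28 C=60] open={}
Step 3: reserve R2 C 7 -> on_hand[A=25 B=28 C=60] avail[A=25 B=28 C=53] open={R2}
Step 4: commit R2 -> on_hand[A=25 B=28 C=53] avail[A=25 B=28 C=53] open={}
Step 5: reserve R3 B 8 -> on_hand[A=25 B=28 C=53] avail[A=25 B=20 C=53] open={R3}
Step 6: commit R3 -> on_hand[A=25 B=20 C=53] avail[A=25 B=20 C=53] open={}
Step 7: reserve R4 C 2 -> on_hand[A=25 B=20 C=53] avail[A=25 B=20 C=51] open={R4}
Step 8: cancel R4 -> on_hand[A=25 B=20 C=53] avail[A=25 B=20 C=53] open={}
Step 9: reserve R5 C 7 -> on_hand[A=25 B=20 C=53] avail[A=25 B=20 C=46] open={R5}
Step 10: cancel R5 -> on_hand[A=25 B=20 C=53] avail[A=25 B=20 C=53] open={}
Step 11: reserve R6 B 1 -> on_hand[A=25 B=20 C=53] avail[A=25 B=19 C=53] open={R6}
Step 12: commit R6 -> on_hand[A=25 B=19 C=53] avail[A=25 B=19 C=53] open={}
Step 13: reserve R7 A 7 -> on_hand[A=25 B=19 C=53] avail[A=18 B=19 C=53] open={R7}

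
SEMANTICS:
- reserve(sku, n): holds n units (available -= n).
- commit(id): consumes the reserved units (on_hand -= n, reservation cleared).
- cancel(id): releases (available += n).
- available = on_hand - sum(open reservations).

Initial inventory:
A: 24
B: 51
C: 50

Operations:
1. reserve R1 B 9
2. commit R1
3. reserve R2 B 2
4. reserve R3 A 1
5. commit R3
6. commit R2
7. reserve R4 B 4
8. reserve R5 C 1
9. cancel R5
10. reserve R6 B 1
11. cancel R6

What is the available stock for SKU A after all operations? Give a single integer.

Step 1: reserve R1 B 9 -> on_hand[A=24 B=51 C=50] avail[A=24 B=42 C=50] open={R1}
Step 2: commit R1 -> on_hand[A=24 B=42 C=50] avail[A=24 B=42 C=50] open={}
Step 3: reserve R2 B 2 -> on_hand[A=24 B=42 C=50] avail[A=24 B=40 C=50] open={R2}
Step 4: reserve R3 A 1 -> on_hand[A=24 B=42 C=50] avail[A=23 B=40 C=50] open={R2,R3}
Step 5: commit R3 -> on_hand[A=23 B=42 C=50] avail[A=23 B=40 C=50] open={R2}
Step 6: commit R2 -> on_hand[A=23 B=40 C=50] avail[A=23 B=40 C=50] open={}
Step 7: reserve R4 B 4 -> on_hand[A=23 B=40 C=50] avail[A=23 B=36 C=50] open={R4}
Step 8: reserve R5 C 1 -> on_hand[A=23 B=40 C=50] avail[A=23 B=36 C=49] open={R4,R5}
Step 9: cancel R5 -> on_hand[A=23 B=40 C=50] avail[A=23 B=36 C=50] open={R4}
Step 10: reserve R6 B 1 -> on_hand[A=23 B=40 C=50] avail[A=23 B=35 C=50] open={R4,R6}
Step 11: cancel R6 -> on_hand[A=23 B=40 C=50] avail[A=23 B=36 C=50] open={R4}
Final available[A] = 23

Answer: 23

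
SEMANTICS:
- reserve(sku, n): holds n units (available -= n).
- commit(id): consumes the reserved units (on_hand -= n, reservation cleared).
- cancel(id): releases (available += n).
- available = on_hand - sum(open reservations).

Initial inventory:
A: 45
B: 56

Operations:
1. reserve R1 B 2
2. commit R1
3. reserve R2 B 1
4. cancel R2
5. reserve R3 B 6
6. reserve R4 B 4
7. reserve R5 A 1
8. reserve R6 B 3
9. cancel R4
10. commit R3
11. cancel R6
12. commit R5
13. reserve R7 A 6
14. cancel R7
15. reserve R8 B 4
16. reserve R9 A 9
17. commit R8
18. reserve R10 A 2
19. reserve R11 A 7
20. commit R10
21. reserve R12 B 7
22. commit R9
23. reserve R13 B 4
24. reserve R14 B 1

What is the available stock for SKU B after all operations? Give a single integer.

Step 1: reserve R1 B 2 -> on_hand[A=45 B=56] avail[A=45 B=54] open={R1}
Step 2: commit R1 -> on_hand[A=45 B=54] avail[A=45 B=54] open={}
Step 3: reserve R2 B 1 -> on_hand[A=45 B=54] avail[A=45 B=53] open={R2}
Step 4: cancel R2 -> on_hand[A=45 B=54] avail[A=45 B=54] open={}
Step 5: reserve R3 B 6 -> on_hand[A=45 B=54] avail[A=45 B=48] open={R3}
Step 6: reserve R4 B 4 -> on_hand[A=45 B=54] avail[A=45 B=44] open={R3,R4}
Step 7: reserve R5 A 1 -> on_hand[A=45 B=54] avail[A=44 B=44] open={R3,R4,R5}
Step 8: reserve R6 B 3 -> on_hand[A=45 B=54] avail[A=44 B=41] open={R3,R4,R5,R6}
Step 9: cancel R4 -> on_hand[A=45 B=54] avail[A=44 B=45] open={R3,R5,R6}
Step 10: commit R3 -> on_hand[A=45 B=48] avail[A=44 B=45] open={R5,R6}
Step 11: cancel R6 -> on_hand[A=45 B=48] avail[A=44 B=48] open={R5}
Step 12: commit R5 -> on_hand[A=44 B=48] avail[A=44 B=48] open={}
Step 13: reserve R7 A 6 -> on_hand[A=44 B=48] avail[A=38 B=48] open={R7}
Step 14: cancel R7 -> on_hand[A=44 B=48] avail[A=44 B=48] open={}
Step 15: reserve R8 B 4 -> on_hand[A=44 B=48] avail[A=44 B=44] open={R8}
Step 16: reserve R9 A 9 -> on_hand[A=44 B=48] avail[A=35 B=44] open={R8,R9}
Step 17: commit R8 -> on_hand[A=44 B=44] avail[A=35 B=44] open={R9}
Step 18: reserve R10 A 2 -> on_hand[A=44 B=44] avail[A=33 B=44] open={R10,R9}
Step 19: reserve R11 A 7 -> on_hand[A=44 B=44] avail[A=26 B=44] open={R10,R11,R9}
Step 20: commit R10 -> on_hand[A=42 B=44] avail[A=26 B=44] open={R11,R9}
Step 21: reserve R12 B 7 -> on_hand[A=42 B=44] avail[A=26 B=37] open={R11,R12,R9}
Step 22: commit R9 -> on_hand[A=33 B=44] avail[A=26 B=37] open={R11,R12}
Step 23: reserve R13 B 4 -> on_hand[A=33 B=44] avail[A=26 B=33] open={R11,R12,R13}
Step 24: reserve R14 B 1 -> on_hand[A=33 B=44] avail[A=26 B=32] open={R11,R12,R13,R14}
Final available[B] = 32

Answer: 32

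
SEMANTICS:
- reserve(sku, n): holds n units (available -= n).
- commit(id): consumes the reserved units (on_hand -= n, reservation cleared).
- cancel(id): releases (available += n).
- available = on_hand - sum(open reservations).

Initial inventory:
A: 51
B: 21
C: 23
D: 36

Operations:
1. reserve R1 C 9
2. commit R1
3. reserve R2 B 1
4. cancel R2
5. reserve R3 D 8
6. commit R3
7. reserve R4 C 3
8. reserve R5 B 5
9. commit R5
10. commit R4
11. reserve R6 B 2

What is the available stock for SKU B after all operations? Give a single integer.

Step 1: reserve R1 C 9 -> on_hand[A=51 B=21 C=23 D=36] avail[A=51 B=21 C=14 D=36] open={R1}
Step 2: commit R1 -> on_hand[A=51 B=21 C=14 D=36] avail[A=51 B=21 C=14 D=36] open={}
Step 3: reserve R2 B 1 -> on_hand[A=51 B=21 C=14 D=36] avail[A=51 B=20 C=14 D=36] open={R2}
Step 4: cancel R2 -> on_hand[A=51 B=21 C=14 D=36] avail[A=51 B=21 C=14 D=36] open={}
Step 5: reserve R3 D 8 -> on_hand[A=51 B=21 C=14 D=36] avail[A=51 B=21 C=14 D=28] open={R3}
Step 6: commit R3 -> on_hand[A=51 B=21 C=14 D=28] avail[A=51 B=21 C=14 D=28] open={}
Step 7: reserve R4 C 3 -> on_hand[A=51 B=21 C=14 D=28] avail[A=51 B=21 C=11 D=28] open={R4}
Step 8: reserve R5 B 5 -> on_hand[A=51 B=21 C=14 D=28] avail[A=51 B=16 C=11 D=28] open={R4,R5}
Step 9: commit R5 -> on_hand[A=51 B=16 C=14 D=28] avail[A=51 B=16 C=11 D=28] open={R4}
Step 10: commit R4 -> on_hand[A=51 B=16 C=11 D=28] avail[A=51 B=16 C=11 D=28] open={}
Step 11: reserve R6 B 2 -> on_hand[A=51 B=16 C=11 D=28] avail[A=51 B=14 C=11 D=28] open={R6}
Final available[B] = 14

Answer: 14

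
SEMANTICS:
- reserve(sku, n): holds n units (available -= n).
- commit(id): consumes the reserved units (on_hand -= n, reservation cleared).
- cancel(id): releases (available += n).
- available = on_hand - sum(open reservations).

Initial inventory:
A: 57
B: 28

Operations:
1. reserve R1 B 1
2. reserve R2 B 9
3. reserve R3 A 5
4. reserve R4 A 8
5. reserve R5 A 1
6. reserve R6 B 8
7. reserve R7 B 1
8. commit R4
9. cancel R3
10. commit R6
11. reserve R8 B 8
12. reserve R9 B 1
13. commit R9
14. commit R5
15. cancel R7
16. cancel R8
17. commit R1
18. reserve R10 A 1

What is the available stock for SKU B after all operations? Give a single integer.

Step 1: reserve R1 B 1 -> on_hand[A=57 B=28] avail[A=57 B=27] open={R1}
Step 2: reserve R2 B 9 -> on_hand[A=57 B=28] avail[A=57 B=18] open={R1,R2}
Step 3: reserve R3 A 5 -> on_hand[A=57 B=28] avail[A=52 B=18] open={R1,R2,R3}
Step 4: reserve R4 A 8 -> on_hand[A=57 B=28] avail[A=44 B=18] open={R1,R2,R3,R4}
Step 5: reserve R5 A 1 -> on_hand[A=57 B=28] avail[A=43 B=18] open={R1,R2,R3,R4,R5}
Step 6: reserve R6 B 8 -> on_hand[A=57 B=28] avail[A=43 B=10] open={R1,R2,R3,R4,R5,R6}
Step 7: reserve R7 B 1 -> on_hand[A=57 B=28] avail[A=43 B=9] open={R1,R2,R3,R4,R5,R6,R7}
Step 8: commit R4 -> on_hand[A=49 B=28] avail[A=43 B=9] open={R1,R2,R3,R5,R6,R7}
Step 9: cancel R3 -> on_hand[A=49 B=28] avail[A=48 B=9] open={R1,R2,R5,R6,R7}
Step 10: commit R6 -> on_hand[A=49 B=20] avail[A=48 B=9] open={R1,R2,R5,R7}
Step 11: reserve R8 B 8 -> on_hand[A=49 B=20] avail[A=48 B=1] open={R1,R2,R5,R7,R8}
Step 12: reserve R9 B 1 -> on_hand[A=49 B=20] avail[A=48 B=0] open={R1,R2,R5,R7,R8,R9}
Step 13: commit R9 -> on_hand[A=49 B=19] avail[A=48 B=0] open={R1,R2,R5,R7,R8}
Step 14: commit R5 -> on_hand[A=48 B=19] avail[A=48 B=0] open={R1,R2,R7,R8}
Step 15: cancel R7 -> on_hand[A=48 B=19] avail[A=48 B=1] open={R1,R2,R8}
Step 16: cancel R8 -> on_hand[A=48 B=19] avail[A=48 B=9] open={R1,R2}
Step 17: commit R1 -> on_hand[A=48 B=18] avail[A=48 B=9] open={R2}
Step 18: reserve R10 A 1 -> on_hand[A=48 B=18] avail[A=47 B=9] open={R10,R2}
Final available[B] = 9

Answer: 9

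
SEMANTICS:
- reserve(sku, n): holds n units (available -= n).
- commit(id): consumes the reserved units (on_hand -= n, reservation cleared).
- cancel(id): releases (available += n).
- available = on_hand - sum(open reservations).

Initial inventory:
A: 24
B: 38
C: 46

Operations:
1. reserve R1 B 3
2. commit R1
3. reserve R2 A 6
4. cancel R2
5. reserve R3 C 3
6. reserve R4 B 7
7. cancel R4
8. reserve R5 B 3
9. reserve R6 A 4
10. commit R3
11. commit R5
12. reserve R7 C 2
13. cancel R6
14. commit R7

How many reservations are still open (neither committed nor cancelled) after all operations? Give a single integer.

Answer: 0

Derivation:
Step 1: reserve R1 B 3 -> on_hand[A=24 B=38 C=46] avail[A=24 B=35 C=46] open={R1}
Step 2: commit R1 -> on_hand[A=24 B=35 C=46] avail[A=24 B=35 C=46] open={}
Step 3: reserve R2 A 6 -> on_hand[A=24 B=35 C=46] avail[A=18 B=35 C=46] open={R2}
Step 4: cancel R2 -> on_hand[A=24 B=35 C=46] avail[A=24 B=35 C=46] open={}
Step 5: reserve R3 C 3 -> on_hand[A=24 B=35 C=46] avail[A=24 B=35 C=43] open={R3}
Step 6: reserve R4 B 7 -> on_hand[A=24 B=35 C=46] avail[A=24 B=28 C=43] open={R3,R4}
Step 7: cancel R4 -> on_hand[A=24 B=35 C=46] avail[A=24 B=35 C=43] open={R3}
Step 8: reserve R5 B 3 -> on_hand[A=24 B=35 C=46] avail[A=24 B=32 C=43] open={R3,R5}
Step 9: reserve R6 A 4 -> on_hand[A=24 B=35 C=46] avail[A=20 B=32 C=43] open={R3,R5,R6}
Step 10: commit R3 -> on_hand[A=24 B=35 C=43] avail[A=20 B=32 C=43] open={R5,R6}
Step 11: commit R5 -> on_hand[A=24 B=32 C=43] avail[A=20 B=32 C=43] open={R6}
Step 12: reserve R7 C 2 -> on_hand[A=24 B=32 C=43] avail[A=20 B=32 C=41] open={R6,R7}
Step 13: cancel R6 -> on_hand[A=24 B=32 C=43] avail[A=24 B=32 C=41] open={R7}
Step 14: commit R7 -> on_hand[A=24 B=32 C=41] avail[A=24 B=32 C=41] open={}
Open reservations: [] -> 0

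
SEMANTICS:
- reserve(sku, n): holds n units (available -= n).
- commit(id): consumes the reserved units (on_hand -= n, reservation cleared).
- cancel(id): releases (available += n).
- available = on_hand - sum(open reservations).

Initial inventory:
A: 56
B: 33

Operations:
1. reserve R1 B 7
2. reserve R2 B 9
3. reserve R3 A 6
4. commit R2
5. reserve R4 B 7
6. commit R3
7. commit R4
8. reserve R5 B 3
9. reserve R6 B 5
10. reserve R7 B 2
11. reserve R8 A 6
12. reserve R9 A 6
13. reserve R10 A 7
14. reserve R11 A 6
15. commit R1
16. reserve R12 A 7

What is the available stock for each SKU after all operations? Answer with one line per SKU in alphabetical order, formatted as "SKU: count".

Answer: A: 18
B: 0

Derivation:
Step 1: reserve R1 B 7 -> on_hand[A=56 B=33] avail[A=56 B=26] open={R1}
Step 2: reserve R2 B 9 -> on_hand[A=56 B=33] avail[A=56 B=17] open={R1,R2}
Step 3: reserve R3 A 6 -> on_hand[A=56 B=33] avail[A=50 B=17] open={R1,R2,R3}
Step 4: commit R2 -> on_hand[A=56 B=24] avail[A=50 B=17] open={R1,R3}
Step 5: reserve R4 B 7 -> on_hand[A=56 B=24] avail[A=50 B=10] open={R1,R3,R4}
Step 6: commit R3 -> on_hand[A=50 B=24] avail[A=50 B=10] open={R1,R4}
Step 7: commit R4 -> on_hand[A=50 B=17] avail[A=50 B=10] open={R1}
Step 8: reserve R5 B 3 -> on_hand[A=50 B=17] avail[A=50 B=7] open={R1,R5}
Step 9: reserve R6 B 5 -> on_hand[A=50 B=17] avail[A=50 B=2] open={R1,R5,R6}
Step 10: reserve R7 B 2 -> on_hand[A=50 B=17] avail[A=50 B=0] open={R1,R5,R6,R7}
Step 11: reserve R8 A 6 -> on_hand[A=50 B=17] avail[A=44 B=0] open={R1,R5,R6,R7,R8}
Step 12: reserve R9 A 6 -> on_hand[A=50 B=17] avail[A=38 B=0] open={R1,R5,R6,R7,R8,R9}
Step 13: reserve R10 A 7 -> on_hand[A=50 B=17] avail[A=31 B=0] open={R1,R10,R5,R6,R7,R8,R9}
Step 14: reserve R11 A 6 -> on_hand[A=50 B=17] avail[A=25 B=0] open={R1,R10,R11,R5,R6,R7,R8,R9}
Step 15: commit R1 -> on_hand[A=50 B=10] avail[A=25 B=0] open={R10,R11,R5,R6,R7,R8,R9}
Step 16: reserve R12 A 7 -> on_hand[A=50 B=10] avail[A=18 B=0] open={R10,R11,R12,R5,R6,R7,R8,R9}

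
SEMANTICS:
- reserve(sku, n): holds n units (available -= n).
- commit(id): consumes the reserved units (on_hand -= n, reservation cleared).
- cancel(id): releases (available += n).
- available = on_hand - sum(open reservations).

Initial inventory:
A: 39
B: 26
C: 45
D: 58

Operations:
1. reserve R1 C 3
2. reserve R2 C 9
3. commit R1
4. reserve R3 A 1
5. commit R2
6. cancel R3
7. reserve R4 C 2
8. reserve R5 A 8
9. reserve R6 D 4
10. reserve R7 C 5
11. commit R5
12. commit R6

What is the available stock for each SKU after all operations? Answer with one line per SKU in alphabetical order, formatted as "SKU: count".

Answer: A: 31
B: 26
C: 26
D: 54

Derivation:
Step 1: reserve R1 C 3 -> on_hand[A=39 B=26 C=45 D=58] avail[A=39 B=26 C=42 D=58] open={R1}
Step 2: reserve R2 C 9 -> on_hand[A=39 B=26 C=45 D=58] avail[A=39 B=26 C=33 D=58] open={R1,R2}
Step 3: commit R1 -> on_hand[A=39 B=26 C=42 D=58] avail[A=39 B=26 C=33 D=58] open={R2}
Step 4: reserve R3 A 1 -> on_hand[A=39 B=26 C=42 D=58] avail[A=38 B=26 C=33 D=58] open={R2,R3}
Step 5: commit R2 -> on_hand[A=39 B=26 C=33 D=58] avail[A=38 B=26 C=33 D=58] open={R3}
Step 6: cancel R3 -> on_hand[A=39 B=26 C=33 D=58] avail[A=39 B=26 C=33 D=58] open={}
Step 7: reserve R4 C 2 -> on_hand[A=39 B=26 C=33 D=58] avail[A=39 B=26 C=31 D=58] open={R4}
Step 8: reserve R5 A 8 -> on_hand[A=39 B=26 C=33 D=58] avail[A=31 B=26 C=31 D=58] open={R4,R5}
Step 9: reserve R6 D 4 -> on_hand[A=39 B=26 C=33 D=58] avail[A=31 B=26 C=31 D=54] open={R4,R5,R6}
Step 10: reserve R7 C 5 -> on_hand[A=39 B=26 C=33 D=58] avail[A=31 B=26 C=26 D=54] open={R4,R5,R6,R7}
Step 11: commit R5 -> on_hand[A=31 B=26 C=33 D=58] avail[A=31 B=26 C=26 D=54] open={R4,R6,R7}
Step 12: commit R6 -> on_hand[A=31 B=26 C=33 D=54] avail[A=31 B=26 C=26 D=54] open={R4,R7}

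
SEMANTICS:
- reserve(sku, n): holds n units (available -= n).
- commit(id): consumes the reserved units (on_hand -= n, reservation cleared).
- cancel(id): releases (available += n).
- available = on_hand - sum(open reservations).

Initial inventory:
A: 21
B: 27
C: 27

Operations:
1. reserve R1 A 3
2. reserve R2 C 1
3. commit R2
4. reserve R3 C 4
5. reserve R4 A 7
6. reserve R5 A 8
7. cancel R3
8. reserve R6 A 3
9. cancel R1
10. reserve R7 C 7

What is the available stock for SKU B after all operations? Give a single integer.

Answer: 27

Derivation:
Step 1: reserve R1 A 3 -> on_hand[A=21 B=27 C=27] avail[A=18 B=27 C=27] open={R1}
Step 2: reserve R2 C 1 -> on_hand[A=21 B=27 C=27] avail[A=18 B=27 C=26] open={R1,R2}
Step 3: commit R2 -> on_hand[A=21 B=27 C=26] avail[A=18 B=27 C=26] open={R1}
Step 4: reserve R3 C 4 -> on_hand[A=21 B=27 C=26] avail[A=18 B=27 C=22] open={R1,R3}
Step 5: reserve R4 A 7 -> on_hand[A=21 B=27 C=26] avail[A=11 B=27 C=22] open={R1,R3,R4}
Step 6: reserve R5 A 8 -> on_hand[A=21 B=27 C=26] avail[A=3 B=27 C=22] open={R1,R3,R4,R5}
Step 7: cancel R3 -> on_hand[A=21 B=27 C=26] avail[A=3 B=27 C=26] open={R1,R4,R5}
Step 8: reserve R6 A 3 -> on_hand[A=21 B=27 C=26] avail[A=0 B=27 C=26] open={R1,R4,R5,R6}
Step 9: cancel R1 -> on_hand[A=21 B=27 C=26] avail[A=3 B=27 C=26] open={R4,R5,R6}
Step 10: reserve R7 C 7 -> on_hand[A=21 B=27 C=26] avail[A=3 B=27 C=19] open={R4,R5,R6,R7}
Final available[B] = 27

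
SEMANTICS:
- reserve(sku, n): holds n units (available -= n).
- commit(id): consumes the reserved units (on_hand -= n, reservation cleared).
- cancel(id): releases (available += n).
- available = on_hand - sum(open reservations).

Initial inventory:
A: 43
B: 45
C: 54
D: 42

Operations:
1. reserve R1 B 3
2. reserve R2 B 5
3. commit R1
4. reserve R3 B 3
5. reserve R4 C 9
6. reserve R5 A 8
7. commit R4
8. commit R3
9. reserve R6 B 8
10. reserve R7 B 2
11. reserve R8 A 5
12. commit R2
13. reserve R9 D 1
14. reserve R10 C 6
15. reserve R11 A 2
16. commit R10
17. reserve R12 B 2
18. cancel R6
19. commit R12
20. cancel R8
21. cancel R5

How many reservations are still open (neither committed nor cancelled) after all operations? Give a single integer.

Step 1: reserve R1 B 3 -> on_hand[A=43 B=45 C=54 D=42] avail[A=43 B=42 C=54 D=42] open={R1}
Step 2: reserve R2 B 5 -> on_hand[A=43 B=45 C=54 D=42] avail[A=43 B=37 C=54 D=42] open={R1,R2}
Step 3: commit R1 -> on_hand[A=43 B=42 C=54 D=42] avail[A=43 B=37 C=54 D=42] open={R2}
Step 4: reserve R3 B 3 -> on_hand[A=43 B=42 C=54 D=42] avail[A=43 B=34 C=54 D=42] open={R2,R3}
Step 5: reserve R4 C 9 -> on_hand[A=43 B=42 C=54 D=42] avail[A=43 B=34 C=45 D=42] open={R2,R3,R4}
Step 6: reserve R5 A 8 -> on_hand[A=43 B=42 C=54 D=42] avail[A=35 B=34 C=45 D=42] open={R2,R3,R4,R5}
Step 7: commit R4 -> on_hand[A=43 B=42 C=45 D=42] avail[A=35 B=34 C=45 D=42] open={R2,R3,R5}
Step 8: commit R3 -> on_hand[A=43 B=39 C=45 D=42] avail[A=35 B=34 C=45 D=42] open={R2,R5}
Step 9: reserve R6 B 8 -> on_hand[A=43 B=39 C=45 D=42] avail[A=35 B=26 C=45 D=42] open={R2,R5,R6}
Step 10: reserve R7 B 2 -> on_hand[A=43 B=39 C=45 D=42] avail[A=35 B=24 C=45 D=42] open={R2,R5,R6,R7}
Step 11: reserve R8 A 5 -> on_hand[A=43 B=39 C=45 D=42] avail[A=30 B=24 C=45 D=42] open={R2,R5,R6,R7,R8}
Step 12: commit R2 -> on_hand[A=43 B=34 C=45 D=42] avail[A=30 B=24 C=45 D=42] open={R5,R6,R7,R8}
Step 13: reserve R9 D 1 -> on_hand[A=43 B=34 C=45 D=42] avail[A=30 B=24 C=45 D=41] open={R5,R6,R7,R8,R9}
Step 14: reserve R10 C 6 -> on_hand[A=43 B=34 C=45 D=42] avail[A=30 B=24 C=39 D=41] open={R10,R5,R6,R7,R8,R9}
Step 15: reserve R11 A 2 -> on_hand[A=43 B=34 C=45 D=42] avail[A=28 B=24 C=39 D=41] open={R10,R11,R5,R6,R7,R8,R9}
Step 16: commit R10 -> on_hand[A=43 B=34 C=39 D=42] avail[A=28 B=24 C=39 D=41] open={R11,R5,R6,R7,R8,R9}
Step 17: reserve R12 B 2 -> on_hand[A=43 B=34 C=39 D=42] avail[A=28 B=22 C=39 D=41] open={R11,R12,R5,R6,R7,R8,R9}
Step 18: cancel R6 -> on_hand[A=43 B=34 C=39 D=42] avail[A=28 B=30 C=39 D=41] open={R11,R12,R5,R7,R8,R9}
Step 19: commit R12 -> on_hand[A=43 B=32 C=39 D=42] avail[A=28 B=30 C=39 D=41] open={R11,R5,R7,R8,R9}
Step 20: cancel R8 -> on_hand[A=43 B=32 C=39 D=42] avail[A=33 B=30 C=39 D=41] open={R11,R5,R7,R9}
Step 21: cancel R5 -> on_hand[A=43 B=32 C=39 D=42] avail[A=41 B=30 C=39 D=41] open={R11,R7,R9}
Open reservations: ['R11', 'R7', 'R9'] -> 3

Answer: 3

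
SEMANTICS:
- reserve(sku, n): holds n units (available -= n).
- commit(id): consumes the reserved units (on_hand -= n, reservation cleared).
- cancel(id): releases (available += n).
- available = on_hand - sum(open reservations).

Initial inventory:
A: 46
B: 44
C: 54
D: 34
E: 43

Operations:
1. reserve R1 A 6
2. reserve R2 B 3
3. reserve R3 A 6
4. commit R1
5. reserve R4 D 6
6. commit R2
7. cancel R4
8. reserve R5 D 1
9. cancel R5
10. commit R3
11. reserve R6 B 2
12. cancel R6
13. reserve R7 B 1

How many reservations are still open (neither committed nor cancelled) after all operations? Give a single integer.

Step 1: reserve R1 A 6 -> on_hand[A=46 B=44 C=54 D=34 E=43] avail[A=40 B=44 C=54 D=34 E=43] open={R1}
Step 2: reserve R2 B 3 -> on_hand[A=46 B=44 C=54 D=34 E=43] avail[A=40 B=41 C=54 D=34 E=43] open={R1,R2}
Step 3: reserve R3 A 6 -> on_hand[A=46 B=44 C=54 D=34 E=43] avail[A=34 B=41 C=54 D=34 E=43] open={R1,R2,R3}
Step 4: commit R1 -> on_hand[A=40 B=44 C=54 D=34 E=43] avail[A=34 B=41 C=54 D=34 E=43] open={R2,R3}
Step 5: reserve R4 D 6 -> on_hand[A=40 B=44 C=54 D=34 E=43] avail[A=34 B=41 C=54 D=28 E=43] open={R2,R3,R4}
Step 6: commit R2 -> on_hand[A=40 B=41 C=54 D=34 E=43] avail[A=34 B=41 C=54 D=28 E=43] open={R3,R4}
Step 7: cancel R4 -> on_hand[A=40 B=41 C=54 D=34 E=43] avail[A=34 B=41 C=54 D=34 E=43] open={R3}
Step 8: reserve R5 D 1 -> on_hand[A=40 B=41 C=54 D=34 E=43] avail[A=34 B=41 C=54 D=33 E=43] open={R3,R5}
Step 9: cancel R5 -> on_hand[A=40 B=41 C=54 D=34 E=43] avail[A=34 B=41 C=54 D=34 E=43] open={R3}
Step 10: commit R3 -> on_hand[A=34 B=41 C=54 D=34 E=43] avail[A=34 B=41 C=54 D=34 E=43] open={}
Step 11: reserve R6 B 2 -> on_hand[A=34 B=41 C=54 D=34 E=43] avail[A=34 B=39 C=54 D=34 E=43] open={R6}
Step 12: cancel R6 -> on_hand[A=34 B=41 C=54 D=34 E=43] avail[A=34 B=41 C=54 D=34 E=43] open={}
Step 13: reserve R7 B 1 -> on_hand[A=34 B=41 C=54 D=34 E=43] avail[A=34 B=40 C=54 D=34 E=43] open={R7}
Open reservations: ['R7'] -> 1

Answer: 1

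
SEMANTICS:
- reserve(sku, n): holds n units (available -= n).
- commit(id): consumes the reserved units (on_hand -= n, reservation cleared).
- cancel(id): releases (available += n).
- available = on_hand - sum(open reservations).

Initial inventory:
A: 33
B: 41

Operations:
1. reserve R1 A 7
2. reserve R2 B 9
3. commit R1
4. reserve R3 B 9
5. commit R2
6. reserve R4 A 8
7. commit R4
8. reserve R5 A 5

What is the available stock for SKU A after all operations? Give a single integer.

Answer: 13

Derivation:
Step 1: reserve R1 A 7 -> on_hand[A=33 B=41] avail[A=26 B=41] open={R1}
Step 2: reserve R2 B 9 -> on_hand[A=33 B=41] avail[A=26 B=32] open={R1,R2}
Step 3: commit R1 -> on_hand[A=26 B=41] avail[A=26 B=32] open={R2}
Step 4: reserve R3 B 9 -> on_hand[A=26 B=41] avail[A=26 B=23] open={R2,R3}
Step 5: commit R2 -> on_hand[A=26 B=32] avail[A=26 B=23] open={R3}
Step 6: reserve R4 A 8 -> on_hand[A=26 B=32] avail[A=18 B=23] open={R3,R4}
Step 7: commit R4 -> on_hand[A=18 B=32] avail[A=18 B=23] open={R3}
Step 8: reserve R5 A 5 -> on_hand[A=18 B=32] avail[A=13 B=23] open={R3,R5}
Final available[A] = 13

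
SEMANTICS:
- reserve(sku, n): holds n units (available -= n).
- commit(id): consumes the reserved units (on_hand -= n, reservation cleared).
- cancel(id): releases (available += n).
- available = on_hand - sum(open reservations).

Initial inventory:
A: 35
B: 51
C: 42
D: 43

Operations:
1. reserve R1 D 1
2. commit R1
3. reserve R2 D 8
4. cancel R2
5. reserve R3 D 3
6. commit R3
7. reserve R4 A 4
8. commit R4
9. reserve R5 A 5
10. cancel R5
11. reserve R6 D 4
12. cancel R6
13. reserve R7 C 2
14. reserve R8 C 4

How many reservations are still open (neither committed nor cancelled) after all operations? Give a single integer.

Answer: 2

Derivation:
Step 1: reserve R1 D 1 -> on_hand[A=35 B=51 C=42 D=43] avail[A=35 B=51 C=42 D=42] open={R1}
Step 2: commit R1 -> on_hand[A=35 B=51 C=42 D=42] avail[A=35 B=51 C=42 D=42] open={}
Step 3: reserve R2 D 8 -> on_hand[A=35 B=51 C=42 D=42] avail[A=35 B=51 C=42 D=34] open={R2}
Step 4: cancel R2 -> on_hand[A=35 B=51 C=42 D=42] avail[A=35 B=51 C=42 D=42] open={}
Step 5: reserve R3 D 3 -> on_hand[A=35 B=51 C=42 D=42] avail[A=35 B=51 C=42 D=39] open={R3}
Step 6: commit R3 -> on_hand[A=35 B=51 C=42 D=39] avail[A=35 B=51 C=42 D=39] open={}
Step 7: reserve R4 A 4 -> on_hand[A=35 B=51 C=42 D=39] avail[A=31 B=51 C=42 D=39] open={R4}
Step 8: commit R4 -> on_hand[A=31 B=51 C=42 D=39] avail[A=31 B=51 C=42 D=39] open={}
Step 9: reserve R5 A 5 -> on_hand[A=31 B=51 C=42 D=39] avail[A=26 B=51 C=42 D=39] open={R5}
Step 10: cancel R5 -> on_hand[A=31 B=51 C=42 D=39] avail[A=31 B=51 C=42 D=39] open={}
Step 11: reserve R6 D 4 -> on_hand[A=31 B=51 C=42 D=39] avail[A=31 B=51 C=42 D=35] open={R6}
Step 12: cancel R6 -> on_hand[A=31 B=51 C=42 D=39] avail[A=31 B=51 C=42 D=39] open={}
Step 13: reserve R7 C 2 -> on_hand[A=31 B=51 C=42 D=39] avail[A=31 B=51 C=40 D=39] open={R7}
Step 14: reserve R8 C 4 -> on_hand[A=31 B=51 C=42 D=39] avail[A=31 B=51 C=36 D=39] open={R7,R8}
Open reservations: ['R7', 'R8'] -> 2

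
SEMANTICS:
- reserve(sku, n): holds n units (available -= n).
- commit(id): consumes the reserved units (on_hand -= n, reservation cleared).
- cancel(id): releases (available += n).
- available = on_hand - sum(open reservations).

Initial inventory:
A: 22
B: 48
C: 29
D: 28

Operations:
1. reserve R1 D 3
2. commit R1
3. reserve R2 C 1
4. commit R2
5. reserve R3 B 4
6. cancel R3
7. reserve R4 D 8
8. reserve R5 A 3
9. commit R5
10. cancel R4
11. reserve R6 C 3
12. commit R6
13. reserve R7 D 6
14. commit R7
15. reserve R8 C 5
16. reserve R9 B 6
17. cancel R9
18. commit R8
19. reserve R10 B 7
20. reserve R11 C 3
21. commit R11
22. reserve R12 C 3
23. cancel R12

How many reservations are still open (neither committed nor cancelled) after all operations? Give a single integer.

Answer: 1

Derivation:
Step 1: reserve R1 D 3 -> on_hand[A=22 B=48 C=29 D=28] avail[A=22 B=48 C=29 D=25] open={R1}
Step 2: commit R1 -> on_hand[A=22 B=48 C=29 D=25] avail[A=22 B=48 C=29 D=25] open={}
Step 3: reserve R2 C 1 -> on_hand[A=22 B=48 C=29 D=25] avail[A=22 B=48 C=28 D=25] open={R2}
Step 4: commit R2 -> on_hand[A=22 B=48 C=28 D=25] avail[A=22 B=48 C=28 D=25] open={}
Step 5: reserve R3 B 4 -> on_hand[A=22 B=48 C=28 D=25] avail[A=22 B=44 C=28 D=25] open={R3}
Step 6: cancel R3 -> on_hand[A=22 B=48 C=28 D=25] avail[A=22 B=48 C=28 D=25] open={}
Step 7: reserve R4 D 8 -> on_hand[A=22 B=48 C=28 D=25] avail[A=22 B=48 C=28 D=17] open={R4}
Step 8: reserve R5 A 3 -> on_hand[A=22 B=48 C=28 D=25] avail[A=19 B=48 C=28 D=17] open={R4,R5}
Step 9: commit R5 -> on_hand[A=19 B=48 C=28 D=25] avail[A=19 B=48 C=28 D=17] open={R4}
Step 10: cancel R4 -> on_hand[A=19 B=48 C=28 D=25] avail[A=19 B=48 C=28 D=25] open={}
Step 11: reserve R6 C 3 -> on_hand[A=19 B=48 C=28 D=25] avail[A=19 B=48 C=25 D=25] open={R6}
Step 12: commit R6 -> on_hand[A=19 B=48 C=25 D=25] avail[A=19 B=48 C=25 D=25] open={}
Step 13: reserve R7 D 6 -> on_hand[A=19 B=48 C=25 D=25] avail[A=19 B=48 C=25 D=19] open={R7}
Step 14: commit R7 -> on_hand[A=19 B=48 C=25 D=19] avail[A=19 B=48 C=25 D=19] open={}
Step 15: reserve R8 C 5 -> on_hand[A=19 B=48 C=25 D=19] avail[A=19 B=48 C=20 D=19] open={R8}
Step 16: reserve R9 B 6 -> on_hand[A=19 B=48 C=25 D=19] avail[A=19 B=42 C=20 D=19] open={R8,R9}
Step 17: cancel R9 -> on_hand[A=19 B=48 C=25 D=19] avail[A=19 B=48 C=20 D=19] open={R8}
Step 18: commit R8 -> on_hand[A=19 B=48 C=20 D=19] avail[A=19 B=48 C=20 D=19] open={}
Step 19: reserve R10 B 7 -> on_hand[A=19 B=48 C=20 D=19] avail[A=19 B=41 C=20 D=19] open={R10}
Step 20: reserve R11 C 3 -> on_hand[A=19 B=48 C=20 D=19] avail[A=19 B=41 C=17 D=19] open={R10,R11}
Step 21: commit R11 -> on_hand[A=19 B=48 C=17 D=19] avail[A=19 B=41 C=17 D=19] open={R10}
Step 22: reserve R12 C 3 -> on_hand[A=19 B=48 C=17 D=19] avail[A=19 B=41 C=14 D=19] open={R10,R12}
Step 23: cancel R12 -> on_hand[A=19 B=48 C=17 D=19] avail[A=19 B=41 C=17 D=19] open={R10}
Open reservations: ['R10'] -> 1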